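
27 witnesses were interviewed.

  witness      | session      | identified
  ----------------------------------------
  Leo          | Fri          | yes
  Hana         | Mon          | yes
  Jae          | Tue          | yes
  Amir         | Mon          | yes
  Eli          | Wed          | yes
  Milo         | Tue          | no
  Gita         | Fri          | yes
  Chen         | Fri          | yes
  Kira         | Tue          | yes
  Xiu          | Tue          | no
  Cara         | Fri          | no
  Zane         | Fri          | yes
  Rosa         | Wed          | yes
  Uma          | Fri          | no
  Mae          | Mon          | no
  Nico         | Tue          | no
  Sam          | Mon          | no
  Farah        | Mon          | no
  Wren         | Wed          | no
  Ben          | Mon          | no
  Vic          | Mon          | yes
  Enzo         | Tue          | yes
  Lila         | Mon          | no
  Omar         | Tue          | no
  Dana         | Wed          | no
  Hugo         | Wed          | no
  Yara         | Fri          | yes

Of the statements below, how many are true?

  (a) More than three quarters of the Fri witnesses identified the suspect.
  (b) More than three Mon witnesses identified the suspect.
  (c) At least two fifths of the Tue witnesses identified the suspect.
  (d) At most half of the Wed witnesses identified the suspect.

2

(a) Fri: |A| = 7, |A ∩ B| = 5; needs |A ∩ B| / |A| > 3/4 — false.
(b) Mon: |A| = 8, |A ∩ B| = 3; needs |A ∩ B| > 3 — false.
(c) Tue: |A| = 7, |A ∩ B| = 3; needs |A ∩ B| / |A| ≥ 2/5 — true.
(d) Wed: |A| = 5, |A ∩ B| = 2; needs |A ∩ B| ≤ |A ∖ B| — true.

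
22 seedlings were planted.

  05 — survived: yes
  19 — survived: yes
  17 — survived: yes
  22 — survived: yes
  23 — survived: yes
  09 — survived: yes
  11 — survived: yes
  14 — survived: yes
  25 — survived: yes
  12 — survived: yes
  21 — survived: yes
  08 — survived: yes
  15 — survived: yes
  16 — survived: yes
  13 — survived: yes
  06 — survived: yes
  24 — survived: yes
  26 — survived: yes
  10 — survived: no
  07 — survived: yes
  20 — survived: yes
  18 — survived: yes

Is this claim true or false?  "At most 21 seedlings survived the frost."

The determiner here denotes the relation: |A ∩ B| ≤ 21.
|A| = 22, |A ∩ B| = 21, |A ∖ B| = 1.
|A ∩ B| = 21, so the statement is true.

True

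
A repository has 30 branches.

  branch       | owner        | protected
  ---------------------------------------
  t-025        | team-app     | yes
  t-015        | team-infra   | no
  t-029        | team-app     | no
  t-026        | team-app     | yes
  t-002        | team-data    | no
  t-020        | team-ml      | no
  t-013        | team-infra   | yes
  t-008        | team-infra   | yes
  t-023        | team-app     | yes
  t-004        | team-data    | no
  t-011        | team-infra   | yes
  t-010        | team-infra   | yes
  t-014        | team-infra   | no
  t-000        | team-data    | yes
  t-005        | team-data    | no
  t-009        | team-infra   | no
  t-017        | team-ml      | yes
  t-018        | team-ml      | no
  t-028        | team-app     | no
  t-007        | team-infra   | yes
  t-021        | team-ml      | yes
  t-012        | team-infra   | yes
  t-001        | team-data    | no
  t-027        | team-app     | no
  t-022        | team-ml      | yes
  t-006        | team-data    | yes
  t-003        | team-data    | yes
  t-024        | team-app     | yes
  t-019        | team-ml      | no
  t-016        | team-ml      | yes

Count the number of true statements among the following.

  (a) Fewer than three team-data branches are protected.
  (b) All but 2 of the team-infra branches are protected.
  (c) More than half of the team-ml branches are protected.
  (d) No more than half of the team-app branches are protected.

1

(a) team-data: |A| = 7, |A ∩ B| = 3; needs |A ∩ B| < 3 — false.
(b) team-infra: |A| = 9, |A ∩ B| = 6; needs |A ∖ B| = 2 — false.
(c) team-ml: |A| = 7, |A ∩ B| = 4; needs |A ∩ B| > |A ∖ B| — true.
(d) team-app: |A| = 7, |A ∩ B| = 4; needs |A ∩ B| ≤ |A ∖ B| — false.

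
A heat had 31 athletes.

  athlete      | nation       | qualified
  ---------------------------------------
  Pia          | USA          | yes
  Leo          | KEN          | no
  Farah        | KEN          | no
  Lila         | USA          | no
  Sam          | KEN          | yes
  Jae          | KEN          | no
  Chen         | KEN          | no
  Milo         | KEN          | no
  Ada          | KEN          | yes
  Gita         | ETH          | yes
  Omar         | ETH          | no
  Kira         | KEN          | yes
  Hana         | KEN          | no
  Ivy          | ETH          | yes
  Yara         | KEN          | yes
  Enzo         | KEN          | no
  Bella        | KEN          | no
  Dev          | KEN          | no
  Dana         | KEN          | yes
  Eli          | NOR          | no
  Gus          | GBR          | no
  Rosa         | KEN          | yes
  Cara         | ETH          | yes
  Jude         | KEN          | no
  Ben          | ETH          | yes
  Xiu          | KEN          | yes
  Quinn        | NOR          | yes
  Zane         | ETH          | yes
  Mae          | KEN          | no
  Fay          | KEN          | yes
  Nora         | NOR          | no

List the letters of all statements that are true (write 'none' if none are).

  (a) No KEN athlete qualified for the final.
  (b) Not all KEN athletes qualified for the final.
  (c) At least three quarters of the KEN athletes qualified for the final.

(b)

|A| = 19, |A ∩ B| = 8, |A ∖ B| = 11.
(a) A ∩ B = ∅ (|A ∩ B| = 0): fails.
(b) A ⊄ B (|A ∖ B| ≥ 1): holds.
(c) |A ∩ B| / |A| ≥ 3/4: fails.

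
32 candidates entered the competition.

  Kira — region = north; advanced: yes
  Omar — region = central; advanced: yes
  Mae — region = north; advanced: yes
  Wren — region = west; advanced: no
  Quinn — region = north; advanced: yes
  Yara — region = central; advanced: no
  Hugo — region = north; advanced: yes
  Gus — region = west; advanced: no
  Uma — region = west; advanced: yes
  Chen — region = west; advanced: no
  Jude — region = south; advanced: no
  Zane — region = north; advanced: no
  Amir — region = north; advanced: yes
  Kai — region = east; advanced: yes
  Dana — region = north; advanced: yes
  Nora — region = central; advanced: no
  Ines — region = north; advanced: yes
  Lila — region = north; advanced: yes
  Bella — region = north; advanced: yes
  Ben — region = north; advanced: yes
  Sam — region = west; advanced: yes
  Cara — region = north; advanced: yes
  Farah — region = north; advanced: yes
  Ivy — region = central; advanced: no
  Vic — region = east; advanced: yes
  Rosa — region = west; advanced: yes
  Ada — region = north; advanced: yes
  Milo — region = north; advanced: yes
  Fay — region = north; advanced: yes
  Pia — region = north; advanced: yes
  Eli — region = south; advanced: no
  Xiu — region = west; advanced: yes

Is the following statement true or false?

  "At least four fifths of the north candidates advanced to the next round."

Truth condition: |A ∩ B| / |A| ≥ 4/5.
|A| = 17, |A ∩ B| = 16, |A ∖ B| = 1.
|A ∩ B|/|A| = 16/17, so the statement is true.

True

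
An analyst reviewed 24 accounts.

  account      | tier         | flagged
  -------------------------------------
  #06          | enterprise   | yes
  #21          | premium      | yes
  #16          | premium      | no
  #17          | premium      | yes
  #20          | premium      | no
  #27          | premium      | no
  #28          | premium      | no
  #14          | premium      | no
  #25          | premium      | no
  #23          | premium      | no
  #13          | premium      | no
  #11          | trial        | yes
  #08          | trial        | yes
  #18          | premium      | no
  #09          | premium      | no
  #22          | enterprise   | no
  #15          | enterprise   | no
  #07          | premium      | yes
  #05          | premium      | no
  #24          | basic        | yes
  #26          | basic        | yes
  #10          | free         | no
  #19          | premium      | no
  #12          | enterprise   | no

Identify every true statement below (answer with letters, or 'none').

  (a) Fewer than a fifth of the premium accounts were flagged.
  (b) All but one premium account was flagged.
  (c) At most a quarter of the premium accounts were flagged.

(c)

|A| = 15, |A ∩ B| = 3, |A ∖ B| = 12.
(a) |A ∩ B| / |A| < 1/5: fails.
(b) |A ∖ B| = 1: fails.
(c) |A ∩ B| / |A| ≤ 1/4: holds.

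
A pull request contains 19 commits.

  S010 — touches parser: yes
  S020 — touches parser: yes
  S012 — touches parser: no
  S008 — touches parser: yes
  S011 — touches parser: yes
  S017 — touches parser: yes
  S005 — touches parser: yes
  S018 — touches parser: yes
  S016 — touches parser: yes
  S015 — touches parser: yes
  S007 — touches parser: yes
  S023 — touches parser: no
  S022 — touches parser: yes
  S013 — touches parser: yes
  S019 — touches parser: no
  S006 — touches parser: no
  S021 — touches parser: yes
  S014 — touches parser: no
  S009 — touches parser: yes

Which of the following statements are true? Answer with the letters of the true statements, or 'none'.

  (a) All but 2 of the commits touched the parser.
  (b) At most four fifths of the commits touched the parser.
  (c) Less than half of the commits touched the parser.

|A| = 19, |A ∩ B| = 14, |A ∖ B| = 5.
(a) |A ∖ B| = 2: fails.
(b) |A ∩ B| / |A| ≤ 4/5: holds.
(c) |A ∩ B| < |A ∖ B|: fails.

(b)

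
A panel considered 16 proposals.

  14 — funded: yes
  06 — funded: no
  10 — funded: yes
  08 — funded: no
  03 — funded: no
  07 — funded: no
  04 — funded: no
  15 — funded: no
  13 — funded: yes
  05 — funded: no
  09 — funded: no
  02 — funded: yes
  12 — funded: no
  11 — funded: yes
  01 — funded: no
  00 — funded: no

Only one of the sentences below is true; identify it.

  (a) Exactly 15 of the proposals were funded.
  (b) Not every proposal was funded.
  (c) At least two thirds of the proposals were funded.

|A| = 16, |A ∩ B| = 5, |A ∖ B| = 11.
(a) requires |A ∩ B| = 15: false.
(b) requires A ⊄ B (|A ∖ B| ≥ 1): true.
(c) requires |A ∩ B| / |A| ≥ 2/3: false.

(b)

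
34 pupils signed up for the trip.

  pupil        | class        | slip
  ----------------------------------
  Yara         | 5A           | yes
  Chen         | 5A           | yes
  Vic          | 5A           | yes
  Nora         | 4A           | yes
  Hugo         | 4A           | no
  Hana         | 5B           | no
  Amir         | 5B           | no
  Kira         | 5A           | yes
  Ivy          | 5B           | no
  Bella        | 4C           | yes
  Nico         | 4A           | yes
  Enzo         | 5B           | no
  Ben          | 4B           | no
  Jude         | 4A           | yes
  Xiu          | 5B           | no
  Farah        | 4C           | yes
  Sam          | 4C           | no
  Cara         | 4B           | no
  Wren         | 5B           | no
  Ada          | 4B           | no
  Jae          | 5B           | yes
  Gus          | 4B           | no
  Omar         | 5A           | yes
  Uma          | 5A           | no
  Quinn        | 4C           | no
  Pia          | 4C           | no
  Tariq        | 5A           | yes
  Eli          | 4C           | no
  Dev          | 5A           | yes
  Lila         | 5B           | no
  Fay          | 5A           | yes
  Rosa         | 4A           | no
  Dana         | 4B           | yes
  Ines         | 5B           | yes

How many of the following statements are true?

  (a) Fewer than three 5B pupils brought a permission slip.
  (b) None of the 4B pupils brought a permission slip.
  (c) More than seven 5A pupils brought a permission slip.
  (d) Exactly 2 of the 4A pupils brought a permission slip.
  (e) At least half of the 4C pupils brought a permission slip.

(a) 5B: |A| = 9, |A ∩ B| = 2; needs |A ∩ B| < 3 — true.
(b) 4B: |A| = 5, |A ∩ B| = 1; needs A ∩ B = ∅ (|A ∩ B| = 0) — false.
(c) 5A: |A| = 9, |A ∩ B| = 8; needs |A ∩ B| > 7 — true.
(d) 4A: |A| = 5, |A ∩ B| = 3; needs |A ∩ B| = 2 — false.
(e) 4C: |A| = 6, |A ∩ B| = 2; needs |A ∩ B| ≥ |A ∖ B| — false.

2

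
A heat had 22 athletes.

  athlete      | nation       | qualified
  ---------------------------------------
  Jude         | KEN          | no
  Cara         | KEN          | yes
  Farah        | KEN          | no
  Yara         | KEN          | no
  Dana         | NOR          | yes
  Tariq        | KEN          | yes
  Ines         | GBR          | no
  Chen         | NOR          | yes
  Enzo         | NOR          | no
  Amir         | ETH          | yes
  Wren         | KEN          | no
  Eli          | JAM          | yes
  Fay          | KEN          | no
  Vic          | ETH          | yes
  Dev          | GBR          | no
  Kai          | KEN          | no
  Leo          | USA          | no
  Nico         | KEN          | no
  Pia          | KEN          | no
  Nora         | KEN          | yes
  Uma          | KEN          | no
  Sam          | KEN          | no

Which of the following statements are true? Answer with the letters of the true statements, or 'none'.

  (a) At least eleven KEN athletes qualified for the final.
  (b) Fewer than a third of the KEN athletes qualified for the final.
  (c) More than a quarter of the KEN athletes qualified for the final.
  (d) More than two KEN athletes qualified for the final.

(b), (d)

|A| = 13, |A ∩ B| = 3, |A ∖ B| = 10.
(a) |A ∩ B| ≥ 11: fails.
(b) |A ∩ B| / |A| < 1/3: holds.
(c) |A ∩ B| / |A| > 1/4: fails.
(d) |A ∩ B| > 2: holds.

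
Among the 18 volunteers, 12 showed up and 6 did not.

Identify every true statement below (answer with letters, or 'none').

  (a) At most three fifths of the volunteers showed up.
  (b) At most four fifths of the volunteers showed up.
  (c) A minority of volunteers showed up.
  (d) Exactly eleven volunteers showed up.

|A| = 18, |A ∩ B| = 12, |A ∖ B| = 6.
(a) |A ∩ B| / |A| ≤ 3/5: fails.
(b) |A ∩ B| / |A| ≤ 4/5: holds.
(c) |A ∩ B| < |A ∖ B|: fails.
(d) |A ∩ B| = 11: fails.

(b)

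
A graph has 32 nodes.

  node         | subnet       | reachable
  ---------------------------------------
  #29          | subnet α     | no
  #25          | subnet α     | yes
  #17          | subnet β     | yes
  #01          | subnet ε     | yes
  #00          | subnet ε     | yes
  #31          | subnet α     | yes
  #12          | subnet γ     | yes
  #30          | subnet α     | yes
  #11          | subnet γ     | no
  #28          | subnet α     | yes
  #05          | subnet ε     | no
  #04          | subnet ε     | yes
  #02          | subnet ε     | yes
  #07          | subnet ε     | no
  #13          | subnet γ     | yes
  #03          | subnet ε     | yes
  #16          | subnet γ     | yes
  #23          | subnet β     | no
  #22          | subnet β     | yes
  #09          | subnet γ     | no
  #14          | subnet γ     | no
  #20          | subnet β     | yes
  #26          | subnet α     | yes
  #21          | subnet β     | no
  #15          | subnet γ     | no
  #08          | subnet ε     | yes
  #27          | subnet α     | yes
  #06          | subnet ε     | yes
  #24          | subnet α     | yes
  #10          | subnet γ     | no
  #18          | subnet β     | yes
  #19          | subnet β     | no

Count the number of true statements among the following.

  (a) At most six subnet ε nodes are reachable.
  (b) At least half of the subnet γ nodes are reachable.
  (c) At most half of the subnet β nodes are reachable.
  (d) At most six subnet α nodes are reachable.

(a) subnet ε: |A| = 9, |A ∩ B| = 7; needs |A ∩ B| ≤ 6 — false.
(b) subnet γ: |A| = 8, |A ∩ B| = 3; needs |A ∩ B| ≥ |A ∖ B| — false.
(c) subnet β: |A| = 7, |A ∩ B| = 4; needs |A ∩ B| ≤ |A ∖ B| — false.
(d) subnet α: |A| = 8, |A ∩ B| = 7; needs |A ∩ B| ≤ 6 — false.

0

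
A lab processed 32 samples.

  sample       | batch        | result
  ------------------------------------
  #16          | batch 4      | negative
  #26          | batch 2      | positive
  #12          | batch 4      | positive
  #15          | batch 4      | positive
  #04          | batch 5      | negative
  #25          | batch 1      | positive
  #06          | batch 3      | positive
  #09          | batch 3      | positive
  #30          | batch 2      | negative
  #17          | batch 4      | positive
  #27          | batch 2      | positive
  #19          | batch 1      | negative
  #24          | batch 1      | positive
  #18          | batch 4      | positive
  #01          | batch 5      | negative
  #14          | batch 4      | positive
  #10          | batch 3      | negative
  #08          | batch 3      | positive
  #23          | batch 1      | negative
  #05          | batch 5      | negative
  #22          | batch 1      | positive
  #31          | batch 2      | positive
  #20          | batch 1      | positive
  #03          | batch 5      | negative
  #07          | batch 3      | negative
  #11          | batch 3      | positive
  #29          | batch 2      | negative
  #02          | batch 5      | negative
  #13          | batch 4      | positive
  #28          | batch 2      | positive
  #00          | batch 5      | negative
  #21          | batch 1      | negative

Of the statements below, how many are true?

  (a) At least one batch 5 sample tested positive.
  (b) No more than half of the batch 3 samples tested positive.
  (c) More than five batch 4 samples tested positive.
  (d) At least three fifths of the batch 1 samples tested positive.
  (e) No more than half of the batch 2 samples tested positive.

1

(a) batch 5: |A| = 6, |A ∩ B| = 0; needs A ∩ B ≠ ∅ (|A ∩ B| ≥ 1) — false.
(b) batch 3: |A| = 6, |A ∩ B| = 4; needs |A ∩ B| ≤ |A ∖ B| — false.
(c) batch 4: |A| = 7, |A ∩ B| = 6; needs |A ∩ B| > 5 — true.
(d) batch 1: |A| = 7, |A ∩ B| = 4; needs |A ∩ B| / |A| ≥ 3/5 — false.
(e) batch 2: |A| = 6, |A ∩ B| = 4; needs |A ∩ B| ≤ |A ∖ B| — false.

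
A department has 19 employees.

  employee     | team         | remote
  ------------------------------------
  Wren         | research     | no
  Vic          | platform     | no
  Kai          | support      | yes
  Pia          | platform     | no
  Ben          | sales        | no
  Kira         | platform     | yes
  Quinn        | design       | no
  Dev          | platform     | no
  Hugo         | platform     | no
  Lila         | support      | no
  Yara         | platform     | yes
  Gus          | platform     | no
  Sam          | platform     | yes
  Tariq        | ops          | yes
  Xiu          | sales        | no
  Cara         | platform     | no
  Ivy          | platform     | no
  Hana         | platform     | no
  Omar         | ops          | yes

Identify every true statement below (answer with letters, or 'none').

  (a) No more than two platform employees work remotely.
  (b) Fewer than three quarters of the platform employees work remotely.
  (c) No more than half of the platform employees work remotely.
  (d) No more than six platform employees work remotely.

(b), (c), (d)

|A| = 11, |A ∩ B| = 3, |A ∖ B| = 8.
(a) |A ∩ B| ≤ 2: fails.
(b) |A ∩ B| / |A| < 3/4: holds.
(c) |A ∩ B| ≤ |A ∖ B|: holds.
(d) |A ∩ B| ≤ 6: holds.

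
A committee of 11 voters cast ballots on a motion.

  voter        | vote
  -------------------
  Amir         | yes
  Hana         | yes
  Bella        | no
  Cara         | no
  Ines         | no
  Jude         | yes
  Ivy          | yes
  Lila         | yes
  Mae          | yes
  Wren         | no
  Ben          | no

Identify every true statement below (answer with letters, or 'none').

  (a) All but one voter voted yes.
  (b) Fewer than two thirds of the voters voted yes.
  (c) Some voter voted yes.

|A| = 11, |A ∩ B| = 6, |A ∖ B| = 5.
(a) |A ∖ B| = 1: fails.
(b) |A ∩ B| / |A| < 2/3: holds.
(c) A ∩ B ≠ ∅ (|A ∩ B| ≥ 1): holds.

(b), (c)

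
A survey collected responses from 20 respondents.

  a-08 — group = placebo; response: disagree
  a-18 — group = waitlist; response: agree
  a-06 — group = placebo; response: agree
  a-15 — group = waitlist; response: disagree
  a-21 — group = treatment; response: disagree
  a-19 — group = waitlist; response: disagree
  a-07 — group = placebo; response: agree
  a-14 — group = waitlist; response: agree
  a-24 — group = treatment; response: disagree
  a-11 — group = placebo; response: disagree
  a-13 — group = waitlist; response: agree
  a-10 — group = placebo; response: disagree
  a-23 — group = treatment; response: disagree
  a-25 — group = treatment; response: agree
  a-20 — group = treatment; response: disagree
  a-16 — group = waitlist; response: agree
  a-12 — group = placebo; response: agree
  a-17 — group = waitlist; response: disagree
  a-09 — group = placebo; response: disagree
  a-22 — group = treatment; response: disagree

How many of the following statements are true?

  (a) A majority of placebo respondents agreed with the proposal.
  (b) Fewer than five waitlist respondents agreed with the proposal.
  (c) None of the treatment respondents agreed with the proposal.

1

(a) placebo: |A| = 7, |A ∩ B| = 3; needs |A ∩ B| > |A ∖ B| — false.
(b) waitlist: |A| = 7, |A ∩ B| = 4; needs |A ∩ B| < 5 — true.
(c) treatment: |A| = 6, |A ∩ B| = 1; needs A ∩ B = ∅ (|A ∩ B| = 0) — false.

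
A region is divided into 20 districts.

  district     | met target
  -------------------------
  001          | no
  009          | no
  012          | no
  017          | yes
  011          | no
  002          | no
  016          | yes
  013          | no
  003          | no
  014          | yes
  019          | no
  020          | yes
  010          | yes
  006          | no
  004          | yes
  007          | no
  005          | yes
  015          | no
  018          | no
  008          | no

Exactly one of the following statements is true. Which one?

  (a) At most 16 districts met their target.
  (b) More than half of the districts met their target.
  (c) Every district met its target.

|A| = 20, |A ∩ B| = 7, |A ∖ B| = 13.
(a) requires |A ∩ B| ≤ 16: true.
(b) requires |A ∩ B| > |A ∖ B|: false.
(c) requires A ⊆ B, i.e. every element of A is in B (|A ∖ B| = 0): false.

(a)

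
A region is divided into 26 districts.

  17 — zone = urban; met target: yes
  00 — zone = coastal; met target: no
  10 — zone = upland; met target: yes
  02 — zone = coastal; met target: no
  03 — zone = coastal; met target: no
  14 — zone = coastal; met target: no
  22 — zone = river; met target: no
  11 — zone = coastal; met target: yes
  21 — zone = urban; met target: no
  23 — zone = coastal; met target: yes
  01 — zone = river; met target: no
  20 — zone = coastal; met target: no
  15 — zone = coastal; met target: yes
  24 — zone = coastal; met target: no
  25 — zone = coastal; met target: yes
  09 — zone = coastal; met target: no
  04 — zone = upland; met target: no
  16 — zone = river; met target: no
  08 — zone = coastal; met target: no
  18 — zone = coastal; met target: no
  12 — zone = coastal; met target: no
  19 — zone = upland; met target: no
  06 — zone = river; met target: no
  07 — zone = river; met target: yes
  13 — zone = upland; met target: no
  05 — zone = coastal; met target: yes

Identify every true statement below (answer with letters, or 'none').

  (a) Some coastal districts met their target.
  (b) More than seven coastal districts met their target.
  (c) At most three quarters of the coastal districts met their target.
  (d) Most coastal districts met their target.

|A| = 15, |A ∩ B| = 5, |A ∖ B| = 10.
(a) A ∩ B ≠ ∅ (|A ∩ B| ≥ 1): holds.
(b) |A ∩ B| > 7: fails.
(c) |A ∩ B| / |A| ≤ 3/4: holds.
(d) |A ∩ B| > |A ∖ B|: fails.

(a), (c)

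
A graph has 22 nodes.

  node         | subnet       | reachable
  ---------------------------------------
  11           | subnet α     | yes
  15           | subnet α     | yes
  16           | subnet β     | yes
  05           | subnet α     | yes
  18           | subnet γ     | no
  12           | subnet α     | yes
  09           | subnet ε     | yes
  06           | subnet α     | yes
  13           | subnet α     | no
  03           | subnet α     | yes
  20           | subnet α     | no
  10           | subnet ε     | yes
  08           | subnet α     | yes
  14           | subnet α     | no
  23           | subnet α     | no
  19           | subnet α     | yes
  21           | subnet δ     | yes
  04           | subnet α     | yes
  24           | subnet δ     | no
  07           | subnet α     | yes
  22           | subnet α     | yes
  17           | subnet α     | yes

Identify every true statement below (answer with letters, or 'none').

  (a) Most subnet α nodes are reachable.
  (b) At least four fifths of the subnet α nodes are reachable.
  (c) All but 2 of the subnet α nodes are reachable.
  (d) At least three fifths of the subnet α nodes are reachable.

|A| = 16, |A ∩ B| = 12, |A ∖ B| = 4.
(a) |A ∩ B| > |A ∖ B|: holds.
(b) |A ∩ B| / |A| ≥ 4/5: fails.
(c) |A ∖ B| = 2: fails.
(d) |A ∩ B| / |A| ≥ 3/5: holds.

(a), (d)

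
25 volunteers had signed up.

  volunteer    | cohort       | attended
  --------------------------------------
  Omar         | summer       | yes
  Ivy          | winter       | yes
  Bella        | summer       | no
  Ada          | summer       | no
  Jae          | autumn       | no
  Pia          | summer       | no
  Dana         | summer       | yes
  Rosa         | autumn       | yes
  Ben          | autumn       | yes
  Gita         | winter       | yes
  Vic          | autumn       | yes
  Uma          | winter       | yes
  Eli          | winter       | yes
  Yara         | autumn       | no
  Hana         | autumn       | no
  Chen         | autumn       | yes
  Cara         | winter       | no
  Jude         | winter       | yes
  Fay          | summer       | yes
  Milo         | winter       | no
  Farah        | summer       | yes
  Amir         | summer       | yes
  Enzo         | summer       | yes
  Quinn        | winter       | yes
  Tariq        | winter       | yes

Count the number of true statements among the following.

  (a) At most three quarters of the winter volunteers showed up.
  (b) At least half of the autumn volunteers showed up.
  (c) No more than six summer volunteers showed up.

(a) winter: |A| = 9, |A ∩ B| = 7; needs |A ∩ B| / |A| ≤ 3/4 — false.
(b) autumn: |A| = 7, |A ∩ B| = 4; needs |A ∩ B| ≥ |A ∖ B| — true.
(c) summer: |A| = 9, |A ∩ B| = 6; needs |A ∩ B| ≤ 6 — true.

2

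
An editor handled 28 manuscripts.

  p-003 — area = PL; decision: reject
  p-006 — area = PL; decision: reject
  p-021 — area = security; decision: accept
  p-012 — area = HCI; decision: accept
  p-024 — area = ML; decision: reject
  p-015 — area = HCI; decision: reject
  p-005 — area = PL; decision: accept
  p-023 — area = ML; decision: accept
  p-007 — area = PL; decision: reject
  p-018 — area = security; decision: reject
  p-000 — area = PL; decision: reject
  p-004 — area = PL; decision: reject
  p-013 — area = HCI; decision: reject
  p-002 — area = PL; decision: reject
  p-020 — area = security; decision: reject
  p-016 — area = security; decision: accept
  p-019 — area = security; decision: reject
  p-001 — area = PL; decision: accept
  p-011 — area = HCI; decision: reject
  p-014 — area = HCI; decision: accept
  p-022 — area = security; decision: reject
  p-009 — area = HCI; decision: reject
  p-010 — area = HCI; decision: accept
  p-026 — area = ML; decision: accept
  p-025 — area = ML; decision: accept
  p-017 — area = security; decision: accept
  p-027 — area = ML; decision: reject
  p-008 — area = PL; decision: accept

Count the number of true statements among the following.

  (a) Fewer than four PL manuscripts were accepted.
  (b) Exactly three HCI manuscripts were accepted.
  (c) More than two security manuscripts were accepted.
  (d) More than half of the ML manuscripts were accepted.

(a) PL: |A| = 9, |A ∩ B| = 3; needs |A ∩ B| < 4 — true.
(b) HCI: |A| = 7, |A ∩ B| = 3; needs |A ∩ B| = 3 — true.
(c) security: |A| = 7, |A ∩ B| = 3; needs |A ∩ B| > 2 — true.
(d) ML: |A| = 5, |A ∩ B| = 3; needs |A ∩ B| > |A ∖ B| — true.

4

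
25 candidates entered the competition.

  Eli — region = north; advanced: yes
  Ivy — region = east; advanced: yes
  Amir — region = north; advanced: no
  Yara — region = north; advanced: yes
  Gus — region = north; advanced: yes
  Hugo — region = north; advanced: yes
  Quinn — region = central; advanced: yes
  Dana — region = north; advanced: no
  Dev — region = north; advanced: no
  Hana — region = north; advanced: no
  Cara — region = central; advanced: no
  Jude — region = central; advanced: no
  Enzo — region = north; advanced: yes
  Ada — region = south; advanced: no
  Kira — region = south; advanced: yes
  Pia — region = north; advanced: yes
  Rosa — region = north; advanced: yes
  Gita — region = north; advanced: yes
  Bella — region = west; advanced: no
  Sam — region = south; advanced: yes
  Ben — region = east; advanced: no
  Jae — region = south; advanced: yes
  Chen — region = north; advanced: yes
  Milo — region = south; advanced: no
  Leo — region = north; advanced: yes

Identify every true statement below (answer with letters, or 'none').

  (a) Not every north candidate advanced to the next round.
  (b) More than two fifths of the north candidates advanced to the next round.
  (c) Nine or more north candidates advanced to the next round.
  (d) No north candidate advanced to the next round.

|A| = 14, |A ∩ B| = 10, |A ∖ B| = 4.
(a) A ⊄ B (|A ∖ B| ≥ 1): holds.
(b) |A ∩ B| / |A| > 2/5: holds.
(c) |A ∩ B| ≥ 9: holds.
(d) A ∩ B = ∅ (|A ∩ B| = 0): fails.

(a), (b), (c)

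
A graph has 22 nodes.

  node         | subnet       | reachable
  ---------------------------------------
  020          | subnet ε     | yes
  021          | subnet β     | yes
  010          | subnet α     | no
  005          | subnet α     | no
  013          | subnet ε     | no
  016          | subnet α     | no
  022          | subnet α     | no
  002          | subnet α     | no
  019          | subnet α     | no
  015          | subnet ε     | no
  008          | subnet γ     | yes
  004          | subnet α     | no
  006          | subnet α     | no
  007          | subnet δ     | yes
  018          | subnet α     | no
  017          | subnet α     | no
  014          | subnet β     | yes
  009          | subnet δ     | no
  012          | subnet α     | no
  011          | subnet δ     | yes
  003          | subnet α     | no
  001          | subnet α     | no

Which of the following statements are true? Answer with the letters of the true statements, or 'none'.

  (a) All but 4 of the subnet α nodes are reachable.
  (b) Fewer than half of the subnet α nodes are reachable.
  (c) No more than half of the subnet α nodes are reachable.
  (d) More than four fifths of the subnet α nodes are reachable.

|A| = 13, |A ∩ B| = 0, |A ∖ B| = 13.
(a) |A ∖ B| = 4: fails.
(b) |A ∩ B| < |A ∖ B|: holds.
(c) |A ∩ B| ≤ |A ∖ B|: holds.
(d) |A ∩ B| / |A| > 4/5: fails.

(b), (c)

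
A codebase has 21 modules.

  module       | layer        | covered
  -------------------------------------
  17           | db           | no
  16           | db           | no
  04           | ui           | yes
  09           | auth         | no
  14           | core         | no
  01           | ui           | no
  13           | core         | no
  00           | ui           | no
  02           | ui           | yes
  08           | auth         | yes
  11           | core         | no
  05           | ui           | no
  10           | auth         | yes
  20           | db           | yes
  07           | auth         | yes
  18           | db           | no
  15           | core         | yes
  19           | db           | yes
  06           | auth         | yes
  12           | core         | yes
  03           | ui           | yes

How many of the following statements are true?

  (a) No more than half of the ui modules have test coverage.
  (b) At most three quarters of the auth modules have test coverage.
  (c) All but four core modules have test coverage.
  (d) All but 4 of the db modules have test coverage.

1

(a) ui: |A| = 6, |A ∩ B| = 3; needs |A ∩ B| ≤ |A ∖ B| — true.
(b) auth: |A| = 5, |A ∩ B| = 4; needs |A ∩ B| / |A| ≤ 3/4 — false.
(c) core: |A| = 5, |A ∩ B| = 2; needs |A ∖ B| = 4 — false.
(d) db: |A| = 5, |A ∩ B| = 2; needs |A ∖ B| = 4 — false.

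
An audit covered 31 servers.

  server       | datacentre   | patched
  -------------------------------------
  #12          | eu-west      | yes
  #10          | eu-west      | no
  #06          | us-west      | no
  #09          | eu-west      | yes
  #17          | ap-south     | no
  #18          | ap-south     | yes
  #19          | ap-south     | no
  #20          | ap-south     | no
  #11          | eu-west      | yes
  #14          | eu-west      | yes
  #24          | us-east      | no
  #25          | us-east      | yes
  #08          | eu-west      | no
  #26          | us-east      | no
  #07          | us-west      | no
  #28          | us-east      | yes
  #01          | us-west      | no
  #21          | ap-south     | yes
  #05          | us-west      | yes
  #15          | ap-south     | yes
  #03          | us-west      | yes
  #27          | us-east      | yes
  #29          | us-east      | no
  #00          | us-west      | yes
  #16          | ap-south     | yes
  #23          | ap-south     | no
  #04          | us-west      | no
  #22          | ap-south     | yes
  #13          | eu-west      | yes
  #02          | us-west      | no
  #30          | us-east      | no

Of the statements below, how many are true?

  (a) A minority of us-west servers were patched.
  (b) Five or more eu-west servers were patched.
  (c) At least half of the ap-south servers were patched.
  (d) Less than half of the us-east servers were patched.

4

(a) us-west: |A| = 8, |A ∩ B| = 3; needs |A ∩ B| < |A ∖ B| — true.
(b) eu-west: |A| = 7, |A ∩ B| = 5; needs |A ∩ B| ≥ 5 — true.
(c) ap-south: |A| = 9, |A ∩ B| = 5; needs |A ∩ B| ≥ |A ∖ B| — true.
(d) us-east: |A| = 7, |A ∩ B| = 3; needs |A ∩ B| < |A ∖ B| — true.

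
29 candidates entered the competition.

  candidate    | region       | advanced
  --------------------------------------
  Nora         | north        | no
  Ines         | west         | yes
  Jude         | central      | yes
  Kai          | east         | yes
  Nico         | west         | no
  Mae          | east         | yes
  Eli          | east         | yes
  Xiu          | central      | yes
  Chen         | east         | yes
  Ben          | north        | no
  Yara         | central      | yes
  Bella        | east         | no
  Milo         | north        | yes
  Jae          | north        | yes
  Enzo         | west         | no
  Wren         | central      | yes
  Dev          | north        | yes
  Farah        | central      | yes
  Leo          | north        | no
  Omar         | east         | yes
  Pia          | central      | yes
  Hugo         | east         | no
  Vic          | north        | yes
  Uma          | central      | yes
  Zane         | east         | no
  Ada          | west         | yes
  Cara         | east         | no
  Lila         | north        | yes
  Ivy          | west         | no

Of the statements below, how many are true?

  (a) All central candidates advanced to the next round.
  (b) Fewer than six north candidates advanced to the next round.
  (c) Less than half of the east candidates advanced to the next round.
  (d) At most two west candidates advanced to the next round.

3

(a) central: |A| = 7, |A ∩ B| = 7; needs A ⊆ B, i.e. every element of A is in B (|A ∖ B| = 0) — true.
(b) north: |A| = 8, |A ∩ B| = 5; needs |A ∩ B| < 6 — true.
(c) east: |A| = 9, |A ∩ B| = 5; needs |A ∩ B| < |A ∖ B| — false.
(d) west: |A| = 5, |A ∩ B| = 2; needs |A ∩ B| ≤ 2 — true.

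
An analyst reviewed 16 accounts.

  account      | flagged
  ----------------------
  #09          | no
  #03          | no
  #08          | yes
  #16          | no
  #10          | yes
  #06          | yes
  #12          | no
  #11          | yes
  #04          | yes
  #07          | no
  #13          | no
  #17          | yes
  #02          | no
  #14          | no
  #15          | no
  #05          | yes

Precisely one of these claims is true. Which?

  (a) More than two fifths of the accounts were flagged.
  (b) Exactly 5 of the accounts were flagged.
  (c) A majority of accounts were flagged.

(a)

|A| = 16, |A ∩ B| = 7, |A ∖ B| = 9.
(a) requires |A ∩ B| / |A| > 2/5: true.
(b) requires |A ∩ B| = 5: false.
(c) requires |A ∩ B| > |A ∖ B|: false.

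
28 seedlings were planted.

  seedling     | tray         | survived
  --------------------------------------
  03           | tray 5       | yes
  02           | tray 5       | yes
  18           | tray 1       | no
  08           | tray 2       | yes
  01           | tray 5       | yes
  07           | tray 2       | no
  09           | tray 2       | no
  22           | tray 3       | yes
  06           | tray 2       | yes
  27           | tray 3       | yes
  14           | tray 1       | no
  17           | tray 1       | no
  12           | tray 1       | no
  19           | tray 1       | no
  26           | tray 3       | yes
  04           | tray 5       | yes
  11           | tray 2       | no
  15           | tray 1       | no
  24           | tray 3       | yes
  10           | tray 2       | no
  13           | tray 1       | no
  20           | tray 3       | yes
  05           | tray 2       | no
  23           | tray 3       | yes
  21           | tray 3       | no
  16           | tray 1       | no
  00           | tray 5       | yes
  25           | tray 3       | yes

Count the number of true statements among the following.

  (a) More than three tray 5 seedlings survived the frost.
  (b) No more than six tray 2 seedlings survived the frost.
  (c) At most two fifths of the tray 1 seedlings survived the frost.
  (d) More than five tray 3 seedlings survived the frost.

(a) tray 5: |A| = 5, |A ∩ B| = 5; needs |A ∩ B| > 3 — true.
(b) tray 2: |A| = 7, |A ∩ B| = 2; needs |A ∩ B| ≤ 6 — true.
(c) tray 1: |A| = 8, |A ∩ B| = 0; needs |A ∩ B| / |A| ≤ 2/5 — true.
(d) tray 3: |A| = 8, |A ∩ B| = 7; needs |A ∩ B| > 5 — true.

4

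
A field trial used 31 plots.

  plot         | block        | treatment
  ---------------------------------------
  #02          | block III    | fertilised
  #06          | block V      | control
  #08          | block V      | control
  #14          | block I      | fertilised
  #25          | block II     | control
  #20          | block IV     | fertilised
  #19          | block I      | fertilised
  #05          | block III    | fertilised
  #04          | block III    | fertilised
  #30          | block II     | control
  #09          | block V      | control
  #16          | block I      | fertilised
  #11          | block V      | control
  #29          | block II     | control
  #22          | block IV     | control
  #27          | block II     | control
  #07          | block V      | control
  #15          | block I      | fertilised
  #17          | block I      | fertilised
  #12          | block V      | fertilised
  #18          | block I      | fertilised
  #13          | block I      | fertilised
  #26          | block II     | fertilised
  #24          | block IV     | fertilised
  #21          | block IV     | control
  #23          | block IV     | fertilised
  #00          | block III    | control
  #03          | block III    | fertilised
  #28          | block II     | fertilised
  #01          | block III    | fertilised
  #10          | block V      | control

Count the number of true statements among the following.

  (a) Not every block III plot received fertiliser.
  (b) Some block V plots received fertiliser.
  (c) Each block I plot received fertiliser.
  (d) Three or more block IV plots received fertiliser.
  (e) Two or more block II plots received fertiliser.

(a) block III: |A| = 6, |A ∩ B| = 5; needs A ⊄ B (|A ∖ B| ≥ 1) — true.
(b) block V: |A| = 7, |A ∩ B| = 1; needs A ∩ B ≠ ∅ (|A ∩ B| ≥ 1) — true.
(c) block I: |A| = 7, |A ∩ B| = 7; needs A ⊆ B, i.e. every element of A is in B (|A ∖ B| = 0) — true.
(d) block IV: |A| = 5, |A ∩ B| = 3; needs |A ∩ B| ≥ 3 — true.
(e) block II: |A| = 6, |A ∩ B| = 2; needs |A ∩ B| ≥ 2 — true.

5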